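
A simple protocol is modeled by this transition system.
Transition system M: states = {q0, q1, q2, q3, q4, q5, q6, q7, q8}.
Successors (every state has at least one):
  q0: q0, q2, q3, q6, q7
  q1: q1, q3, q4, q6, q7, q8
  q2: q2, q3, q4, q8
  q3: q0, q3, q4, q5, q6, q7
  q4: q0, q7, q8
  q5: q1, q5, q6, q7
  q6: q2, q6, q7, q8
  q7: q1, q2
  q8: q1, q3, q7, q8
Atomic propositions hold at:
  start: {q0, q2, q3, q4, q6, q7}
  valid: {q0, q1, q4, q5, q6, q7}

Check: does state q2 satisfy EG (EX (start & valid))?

Sat(start & valid) = {q0, q4, q6, q7}
Sat(EX (start & valid)) = {s : some successor in {q0, q4, q6, q7}} = {q0, q1, q2, q3, q4, q5, q6, q8}
EG (EX (start & valid)): greatest fixpoint, start Z0 = {q0, q1, q2, q3, q4, q5, q6, q8}, keep only states in Sat with some successor in Z. Already a fixed point.
Sat(EG (EX (start & valid))) = {q0, q1, q2, q3, q4, q5, q6, q8}
q2 ∈ Sat(EG (EX (start & valid))) = {q0, q1, q2, q3, q4, q5, q6, q8}, so the formula holds at q2.

Yes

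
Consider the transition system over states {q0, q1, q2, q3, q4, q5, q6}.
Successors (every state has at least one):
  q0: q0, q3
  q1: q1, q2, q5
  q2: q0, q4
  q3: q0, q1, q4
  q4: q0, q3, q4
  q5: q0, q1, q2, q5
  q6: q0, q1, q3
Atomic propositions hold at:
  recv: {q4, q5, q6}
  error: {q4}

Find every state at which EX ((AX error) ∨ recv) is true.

Sat(AX error) = {s : every successor in {q4}} = ∅
Sat((AX error) ∨ recv) = {q4, q5, q6}
Sat(EX ((AX error) ∨ recv)) = {s : some successor in {q4, q5, q6}} = {q1, q2, q3, q4, q5}

{q1, q2, q3, q4, q5}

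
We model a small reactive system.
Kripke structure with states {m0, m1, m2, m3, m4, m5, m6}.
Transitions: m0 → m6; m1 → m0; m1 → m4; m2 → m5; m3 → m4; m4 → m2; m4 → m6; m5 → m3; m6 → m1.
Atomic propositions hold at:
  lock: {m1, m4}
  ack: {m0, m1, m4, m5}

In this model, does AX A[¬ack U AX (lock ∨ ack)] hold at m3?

No

Sat(¬ack) = {m2, m3, m6}
Sat(lock ∨ ack) = {m0, m1, m4, m5}
Sat(AX (lock ∨ ack)) = {s : every successor in {m0, m1, m4, m5}} = {m1, m2, m3, m6}
A[¬ack U AX (lock ∨ ack)]: least fixpoint, start Z0 = Sat(AX (lock ∨ ack)) = {m1, m2, m3, m6}, add states in Sat(¬ack) with every successor in Z. Already a fixed point.
Sat(A[¬ack U AX (lock ∨ ack)]) = {m1, m2, m3, m6}
Sat(AX A[¬ack U AX (lock ∨ ack)]) = {s : every successor in {m1, m2, m3, m6}} = {m0, m4, m5, m6}
m3 ∉ Sat(AX A[¬ack U AX (lock ∨ ack)]) = {m0, m4, m5, m6}, so the formula does not hold at m3.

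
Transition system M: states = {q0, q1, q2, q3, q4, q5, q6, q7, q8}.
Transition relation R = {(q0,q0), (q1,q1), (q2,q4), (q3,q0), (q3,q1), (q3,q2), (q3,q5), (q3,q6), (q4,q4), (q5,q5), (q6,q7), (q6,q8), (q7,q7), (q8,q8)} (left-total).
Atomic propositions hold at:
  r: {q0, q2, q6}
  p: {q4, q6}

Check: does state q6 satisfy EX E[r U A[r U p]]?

No

A[r U p]: least fixpoint, start Z0 = Sat(p) = {q4, q6}, add states in Sat(r) with every successor in Z. Z1 = {q2, q4, q6}; fixed.
Sat(A[r U p]) = {q2, q4, q6}
E[r U A[r U p]]: least fixpoint, start Z0 = Sat(A[r U p]) = {q2, q4, q6}, add states in Sat(r) with some successor in Z. Already a fixed point.
Sat(E[r U A[r U p]]) = {q2, q4, q6}
Sat(EX E[r U A[r U p]]) = {s : some successor in {q2, q4, q6}} = {q2, q3, q4}
q6 ∉ Sat(EX E[r U A[r U p]]) = {q2, q3, q4}, so the formula does not hold at q6.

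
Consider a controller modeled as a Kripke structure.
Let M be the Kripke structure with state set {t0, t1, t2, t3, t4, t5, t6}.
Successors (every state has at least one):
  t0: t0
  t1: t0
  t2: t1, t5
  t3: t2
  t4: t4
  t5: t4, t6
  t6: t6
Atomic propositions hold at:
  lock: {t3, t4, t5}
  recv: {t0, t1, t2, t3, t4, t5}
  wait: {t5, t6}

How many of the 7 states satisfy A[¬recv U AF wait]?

Sat(¬recv) = {t6}
AF wait: least fixpoint, start Z0 = {t5, t6}, add states with every successor in Z. Already a fixed point.
Sat(AF wait) = {t5, t6}
A[¬recv U AF wait]: least fixpoint, start Z0 = Sat(AF wait) = {t5, t6}, add states in Sat(¬recv) with every successor in Z. Already a fixed point.
Sat(A[¬recv U AF wait]) = {t5, t6}
|Sat(A[¬recv U AF wait])| = |{t5, t6}| = 2.

2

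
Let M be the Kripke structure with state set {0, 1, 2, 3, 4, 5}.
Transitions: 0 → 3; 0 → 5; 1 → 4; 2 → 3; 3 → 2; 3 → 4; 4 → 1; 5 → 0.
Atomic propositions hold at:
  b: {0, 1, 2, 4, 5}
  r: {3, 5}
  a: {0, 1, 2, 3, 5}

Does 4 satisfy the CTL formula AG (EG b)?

EG b: greatest fixpoint, start Z0 = {0, 1, 2, 4, 5}, keep only states in Sat with some successor in Z. Z1 = {0, 1, 4, 5}; fixed.
Sat(EG b) = {0, 1, 4, 5}
AG (EG b): greatest fixpoint, start Z0 = {0, 1, 4, 5}, keep only states in Sat with every successor in Z. Z1 = {1, 4, 5}; Z2 = {1, 4}; fixed.
Sat(AG (EG b)) = {1, 4}
4 ∈ Sat(AG (EG b)) = {1, 4}, so the formula holds at 4.

Yes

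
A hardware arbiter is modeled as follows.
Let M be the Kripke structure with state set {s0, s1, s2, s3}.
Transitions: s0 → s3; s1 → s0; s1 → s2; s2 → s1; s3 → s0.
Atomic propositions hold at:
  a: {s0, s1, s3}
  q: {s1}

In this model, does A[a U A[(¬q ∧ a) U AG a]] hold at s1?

Sat(¬q) = {s0, s2, s3}
Sat(¬q ∧ a) = {s0, s3}
AG a: greatest fixpoint, start Z0 = {s0, s1, s3}, keep only states in Sat with every successor in Z. Z1 = {s0, s3}; fixed.
Sat(AG a) = {s0, s3}
A[(¬q ∧ a) U AG a]: least fixpoint, start Z0 = Sat(AG a) = {s0, s3}, add states in Sat(¬q ∧ a) with every successor in Z. Already a fixed point.
Sat(A[(¬q ∧ a) U AG a]) = {s0, s3}
A[a U A[(¬q ∧ a) U AG a]]: least fixpoint, start Z0 = Sat(A[(¬q ∧ a) U AG a]) = {s0, s3}, add states in Sat(a) with every successor in Z. Already a fixed point.
Sat(A[a U A[(¬q ∧ a) U AG a]]) = {s0, s3}
s1 ∉ Sat(A[a U A[(¬q ∧ a) U AG a]]) = {s0, s3}, so the formula does not hold at s1.

No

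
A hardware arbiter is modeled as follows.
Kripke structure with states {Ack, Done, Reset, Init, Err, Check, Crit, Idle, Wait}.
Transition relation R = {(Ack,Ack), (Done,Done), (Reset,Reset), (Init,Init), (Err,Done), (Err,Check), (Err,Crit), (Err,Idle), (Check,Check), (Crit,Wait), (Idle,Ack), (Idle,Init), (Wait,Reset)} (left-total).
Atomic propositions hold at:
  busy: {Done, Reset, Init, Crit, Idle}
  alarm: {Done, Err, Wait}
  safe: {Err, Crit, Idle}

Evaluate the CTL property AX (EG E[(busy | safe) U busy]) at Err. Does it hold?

Sat(busy | safe) = {Done, Reset, Init, Err, Crit, Idle}
E[(busy | safe) U busy]: least fixpoint, start Z0 = Sat(busy) = {Done, Reset, Init, Crit, Idle}, add states in Sat(busy | safe) with some successor in Z. Z1 = {Done, Reset, Init, Err, Crit, Idle}; fixed.
Sat(E[(busy | safe) U busy]) = {Done, Reset, Init, Err, Crit, Idle}
EG E[(busy | safe) U busy]: greatest fixpoint, start Z0 = {Done, Reset, Init, Err, Crit, Idle}, keep only states in Sat with some successor in Z. Z1 = {Done, Reset, Init, Err, Idle}; fixed.
Sat(EG E[(busy | safe) U busy]) = {Done, Reset, Init, Err, Idle}
Sat(AX (EG E[(busy | safe) U busy])) = {s : every successor in {Done, Reset, Init, Err, Idle}} = {Done, Reset, Init, Wait}
Err ∉ Sat(AX (EG E[(busy | safe) U busy])) = {Done, Reset, Init, Wait}, so the formula does not hold at Err.

No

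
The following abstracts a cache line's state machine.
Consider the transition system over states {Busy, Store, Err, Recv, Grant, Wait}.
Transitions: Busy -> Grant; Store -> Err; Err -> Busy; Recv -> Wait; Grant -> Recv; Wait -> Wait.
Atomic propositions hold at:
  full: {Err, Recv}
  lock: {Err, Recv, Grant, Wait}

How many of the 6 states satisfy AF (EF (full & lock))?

5

Sat(full & lock) = {Err, Recv}
EF (full & lock): least fixpoint, start Z0 = {Err, Recv}, add states with some successor in Z. Z1 = {Store, Err, Recv, Grant}; Z2 = {Busy, Store, Err, Recv, Grant}; fixed.
Sat(EF (full & lock)) = {Busy, Store, Err, Recv, Grant}
AF (EF (full & lock)): least fixpoint, start Z0 = {Busy, Store, Err, Recv, Grant}, add states with every successor in Z. Already a fixed point.
Sat(AF (EF (full & lock))) = {Busy, Store, Err, Recv, Grant}
|Sat(AF (EF (full & lock)))| = |{Busy, Store, Err, Recv, Grant}| = 5.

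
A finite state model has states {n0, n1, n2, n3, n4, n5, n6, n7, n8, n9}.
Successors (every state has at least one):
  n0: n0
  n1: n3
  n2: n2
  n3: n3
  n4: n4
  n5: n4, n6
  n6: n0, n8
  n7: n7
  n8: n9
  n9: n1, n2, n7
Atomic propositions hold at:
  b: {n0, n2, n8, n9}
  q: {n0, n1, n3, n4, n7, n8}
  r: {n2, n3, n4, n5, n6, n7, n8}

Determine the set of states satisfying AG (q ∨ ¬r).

{n0, n1, n3, n4, n7}

Sat(¬r) = {n0, n1, n9}
Sat(q ∨ ¬r) = {n0, n1, n3, n4, n7, n8, n9}
AG (q ∨ ¬r): greatest fixpoint, start Z0 = {n0, n1, n3, n4, n7, n8, n9}, keep only states in Sat with every successor in Z. Z1 = {n0, n1, n3, n4, n7, n8}; Z2 = {n0, n1, n3, n4, n7}; fixed.
Sat(AG (q ∨ ¬r)) = {n0, n1, n3, n4, n7}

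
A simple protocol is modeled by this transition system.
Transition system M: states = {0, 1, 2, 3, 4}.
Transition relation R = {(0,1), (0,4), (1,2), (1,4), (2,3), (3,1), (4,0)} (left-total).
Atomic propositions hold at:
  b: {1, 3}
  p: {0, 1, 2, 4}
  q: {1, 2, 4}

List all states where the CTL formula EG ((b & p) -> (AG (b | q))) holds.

{0, 4}

Sat(b & p) = {1}
Sat(b | q) = {1, 2, 3, 4}
AG (b | q): greatest fixpoint, start Z0 = {1, 2, 3, 4}, keep only states in Sat with every successor in Z. Z1 = {1, 2, 3}; Z2 = {2, 3}; Z3 = {2}; Z4 = ∅; fixed.
Sat(AG (b | q)) = ∅
Sat((b & p) -> (AG (b | q))) = {0, 2, 3, 4}
EG ((b & p) -> (AG (b | q))): greatest fixpoint, start Z0 = {0, 2, 3, 4}, keep only states in Sat with some successor in Z. Z1 = {0, 2, 4}; Z2 = {0, 4}; fixed.
Sat(EG ((b & p) -> (AG (b | q)))) = {0, 4}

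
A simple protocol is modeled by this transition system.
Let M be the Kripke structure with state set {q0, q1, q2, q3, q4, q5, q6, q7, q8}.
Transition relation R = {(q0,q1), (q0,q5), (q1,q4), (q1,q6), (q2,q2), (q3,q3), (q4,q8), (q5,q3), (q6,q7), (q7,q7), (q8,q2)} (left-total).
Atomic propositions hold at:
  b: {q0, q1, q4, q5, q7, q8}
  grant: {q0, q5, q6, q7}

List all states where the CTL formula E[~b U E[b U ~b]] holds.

Sat(~b) = {q2, q3, q6}
E[b U ~b]: least fixpoint, start Z0 = Sat(~b) = {q2, q3, q6}, add states in Sat(b) with some successor in Z. Z1 = {q1, q2, q3, q5, q6, q8}; Z2 = {q0, q1, q2, q3, q4, q5, q6, q8}; fixed.
Sat(E[b U ~b]) = {q0, q1, q2, q3, q4, q5, q6, q8}
E[~b U E[b U ~b]]: least fixpoint, start Z0 = Sat(E[b U ~b]) = {q0, q1, q2, q3, q4, q5, q6, q8}, add states in Sat(~b) with some successor in Z. Already a fixed point.
Sat(E[~b U E[b U ~b]]) = {q0, q1, q2, q3, q4, q5, q6, q8}

{q0, q1, q2, q3, q4, q5, q6, q8}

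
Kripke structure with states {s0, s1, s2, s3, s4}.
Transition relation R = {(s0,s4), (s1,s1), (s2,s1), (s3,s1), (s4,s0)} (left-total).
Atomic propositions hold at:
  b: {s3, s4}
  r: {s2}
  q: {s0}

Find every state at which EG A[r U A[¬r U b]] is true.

{s0, s4}

Sat(¬r) = {s0, s1, s3, s4}
A[¬r U b]: least fixpoint, start Z0 = Sat(b) = {s3, s4}, add states in Sat(¬r) with every successor in Z. Z1 = {s0, s3, s4}; fixed.
Sat(A[¬r U b]) = {s0, s3, s4}
A[r U A[¬r U b]]: least fixpoint, start Z0 = Sat(A[¬r U b]) = {s0, s3, s4}, add states in Sat(r) with every successor in Z. Already a fixed point.
Sat(A[r U A[¬r U b]]) = {s0, s3, s4}
EG A[r U A[¬r U b]]: greatest fixpoint, start Z0 = {s0, s3, s4}, keep only states in Sat with some successor in Z. Z1 = {s0, s4}; fixed.
Sat(EG A[r U A[¬r U b]]) = {s0, s4}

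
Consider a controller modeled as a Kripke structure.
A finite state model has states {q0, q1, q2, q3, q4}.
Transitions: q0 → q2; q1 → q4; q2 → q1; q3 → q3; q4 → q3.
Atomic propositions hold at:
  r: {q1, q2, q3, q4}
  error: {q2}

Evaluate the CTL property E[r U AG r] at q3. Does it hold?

AG r: greatest fixpoint, start Z0 = {q1, q2, q3, q4}, keep only states in Sat with every successor in Z. Already a fixed point.
Sat(AG r) = {q1, q2, q3, q4}
E[r U AG r]: least fixpoint, start Z0 = Sat(AG r) = {q1, q2, q3, q4}, add states in Sat(r) with some successor in Z. Already a fixed point.
Sat(E[r U AG r]) = {q1, q2, q3, q4}
q3 ∈ Sat(E[r U AG r]) = {q1, q2, q3, q4}, so the formula holds at q3.

Yes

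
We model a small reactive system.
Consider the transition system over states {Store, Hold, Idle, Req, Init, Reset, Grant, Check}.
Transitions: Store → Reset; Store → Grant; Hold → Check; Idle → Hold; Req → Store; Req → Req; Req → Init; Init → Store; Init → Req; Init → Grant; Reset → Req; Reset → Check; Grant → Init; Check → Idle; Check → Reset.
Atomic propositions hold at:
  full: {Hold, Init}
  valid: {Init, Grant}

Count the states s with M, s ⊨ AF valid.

2

AF valid: least fixpoint, start Z0 = {Init, Grant}, add states with every successor in Z. Already a fixed point.
Sat(AF valid) = {Init, Grant}
|Sat(AF valid)| = |{Init, Grant}| = 2.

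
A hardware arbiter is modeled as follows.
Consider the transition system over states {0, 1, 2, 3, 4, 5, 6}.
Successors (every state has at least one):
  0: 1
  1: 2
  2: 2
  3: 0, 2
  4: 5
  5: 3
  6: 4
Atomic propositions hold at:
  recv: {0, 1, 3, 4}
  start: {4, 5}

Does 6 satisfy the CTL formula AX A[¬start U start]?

Sat(¬start) = {0, 1, 2, 3, 6}
A[¬start U start]: least fixpoint, start Z0 = Sat(start) = {4, 5}, add states in Sat(¬start) with every successor in Z. Z1 = {4, 5, 6}; fixed.
Sat(A[¬start U start]) = {4, 5, 6}
Sat(AX A[¬start U start]) = {s : every successor in {4, 5, 6}} = {4, 6}
6 ∈ Sat(AX A[¬start U start]) = {4, 6}, so the formula holds at 6.

Yes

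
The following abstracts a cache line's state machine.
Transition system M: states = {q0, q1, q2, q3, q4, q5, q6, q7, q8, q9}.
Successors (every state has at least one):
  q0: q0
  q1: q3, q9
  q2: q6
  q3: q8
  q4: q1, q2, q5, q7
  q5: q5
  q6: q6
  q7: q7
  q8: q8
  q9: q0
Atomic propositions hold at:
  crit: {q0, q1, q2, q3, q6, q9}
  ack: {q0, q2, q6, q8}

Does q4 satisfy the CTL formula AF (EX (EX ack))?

Yes

Sat(EX ack) = {s : some successor in {q0, q2, q6, q8}} = {q0, q2, q3, q4, q6, q8, q9}
Sat(EX (EX ack)) = {s : some successor in {q0, q2, q3, q4, q6, q8, q9}} = {q0, q1, q2, q3, q4, q6, q8, q9}
AF (EX (EX ack)): least fixpoint, start Z0 = {q0, q1, q2, q3, q4, q6, q8, q9}, add states with every successor in Z. Already a fixed point.
Sat(AF (EX (EX ack))) = {q0, q1, q2, q3, q4, q6, q8, q9}
q4 ∈ Sat(AF (EX (EX ack))) = {q0, q1, q2, q3, q4, q6, q8, q9}, so the formula holds at q4.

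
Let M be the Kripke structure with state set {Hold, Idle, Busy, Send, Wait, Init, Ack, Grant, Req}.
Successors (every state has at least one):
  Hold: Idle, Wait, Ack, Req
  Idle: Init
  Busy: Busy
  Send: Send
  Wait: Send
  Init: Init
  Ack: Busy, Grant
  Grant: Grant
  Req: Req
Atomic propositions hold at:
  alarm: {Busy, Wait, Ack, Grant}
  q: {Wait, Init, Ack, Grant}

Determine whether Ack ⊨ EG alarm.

Yes

EG alarm: greatest fixpoint, start Z0 = {Busy, Wait, Ack, Grant}, keep only states in Sat with some successor in Z. Z1 = {Busy, Ack, Grant}; fixed.
Sat(EG alarm) = {Busy, Ack, Grant}
Ack ∈ Sat(EG alarm) = {Busy, Ack, Grant}, so the formula holds at Ack.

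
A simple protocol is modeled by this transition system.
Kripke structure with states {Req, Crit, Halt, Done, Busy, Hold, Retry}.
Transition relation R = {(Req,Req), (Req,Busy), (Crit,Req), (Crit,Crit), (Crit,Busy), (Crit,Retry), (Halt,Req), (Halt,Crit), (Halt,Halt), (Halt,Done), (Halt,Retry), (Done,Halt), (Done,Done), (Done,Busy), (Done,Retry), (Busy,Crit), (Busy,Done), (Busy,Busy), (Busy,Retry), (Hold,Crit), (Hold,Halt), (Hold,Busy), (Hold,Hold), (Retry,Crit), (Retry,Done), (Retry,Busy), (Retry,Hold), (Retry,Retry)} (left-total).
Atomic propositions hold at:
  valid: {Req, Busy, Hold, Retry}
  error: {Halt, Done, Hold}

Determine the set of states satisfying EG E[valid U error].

E[valid U error]: least fixpoint, start Z0 = Sat(error) = {Halt, Done, Hold}, add states in Sat(valid) with some successor in Z. Z1 = {Halt, Done, Busy, Hold, Retry}; Z2 = {Req, Halt, Done, Busy, Hold, Retry}; fixed.
Sat(E[valid U error]) = {Req, Halt, Done, Busy, Hold, Retry}
EG E[valid U error]: greatest fixpoint, start Z0 = {Req, Halt, Done, Busy, Hold, Retry}, keep only states in Sat with some successor in Z. Already a fixed point.
Sat(EG E[valid U error]) = {Req, Halt, Done, Busy, Hold, Retry}

{Req, Halt, Done, Busy, Hold, Retry}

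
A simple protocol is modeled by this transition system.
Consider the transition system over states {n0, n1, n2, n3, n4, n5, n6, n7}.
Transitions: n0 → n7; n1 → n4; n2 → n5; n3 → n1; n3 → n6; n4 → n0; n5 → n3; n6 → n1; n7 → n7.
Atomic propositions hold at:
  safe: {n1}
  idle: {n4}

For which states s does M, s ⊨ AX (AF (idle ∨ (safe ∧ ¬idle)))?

{n1, n2, n3, n5, n6}

Sat(¬idle) = {n0, n1, n2, n3, n5, n6, n7}
Sat(safe ∧ ¬idle) = {n1}
Sat(idle ∨ (safe ∧ ¬idle)) = {n1, n4}
AF (idle ∨ (safe ∧ ¬idle)): least fixpoint, start Z0 = {n1, n4}, add states with every successor in Z. Z1 = {n1, n4, n6}; Z2 = {n1, n3, n4, n6}; Z3 = {n1, n3, n4, n5, n6}; Z4 = {n1, n2, n3, n4, n5, n6}; fixed.
Sat(AF (idle ∨ (safe ∧ ¬idle))) = {n1, n2, n3, n4, n5, n6}
Sat(AX (AF (idle ∨ (safe ∧ ¬idle)))) = {s : every successor in {n1, n2, n3, n4, n5, n6}} = {n1, n2, n3, n5, n6}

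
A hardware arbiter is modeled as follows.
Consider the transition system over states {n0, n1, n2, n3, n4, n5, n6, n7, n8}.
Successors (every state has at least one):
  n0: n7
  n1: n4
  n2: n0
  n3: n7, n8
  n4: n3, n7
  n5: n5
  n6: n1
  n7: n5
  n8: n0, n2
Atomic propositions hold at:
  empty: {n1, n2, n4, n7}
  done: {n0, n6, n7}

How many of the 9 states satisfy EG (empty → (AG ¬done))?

Sat(¬done) = {n1, n2, n3, n4, n5, n8}
AG ¬done: greatest fixpoint, start Z0 = {n1, n2, n3, n4, n5, n8}, keep only states in Sat with every successor in Z. Z1 = {n1, n5}; Z2 = {n5}; fixed.
Sat(AG ¬done) = {n5}
Sat(empty → (AG ¬done)) = {n0, n3, n5, n6, n8}
EG (empty → (AG ¬done)): greatest fixpoint, start Z0 = {n0, n3, n5, n6, n8}, keep only states in Sat with some successor in Z. Z1 = {n3, n5, n8}; Z2 = {n3, n5}; Z3 = {n5}; fixed.
Sat(EG (empty → (AG ¬done))) = {n5}
|Sat(EG (empty → (AG ¬done)))| = |{n5}| = 1.

1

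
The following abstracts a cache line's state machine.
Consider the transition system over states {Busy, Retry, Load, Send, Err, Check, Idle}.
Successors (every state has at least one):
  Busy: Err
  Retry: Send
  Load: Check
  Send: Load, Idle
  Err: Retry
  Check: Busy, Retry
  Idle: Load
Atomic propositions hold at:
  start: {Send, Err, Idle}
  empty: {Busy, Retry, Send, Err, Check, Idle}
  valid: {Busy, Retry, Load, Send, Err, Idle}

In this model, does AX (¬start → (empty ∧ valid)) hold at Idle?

Sat(¬start) = {Busy, Retry, Load, Check}
Sat(empty ∧ valid) = {Busy, Retry, Send, Err, Idle}
Sat(¬start → (empty ∧ valid)) = {Busy, Retry, Send, Err, Idle}
Sat(AX (¬start → (empty ∧ valid))) = {s : every successor in {Busy, Retry, Send, Err, Idle}} = {Busy, Retry, Err, Check}
Idle ∉ Sat(AX (¬start → (empty ∧ valid))) = {Busy, Retry, Err, Check}, so the formula does not hold at Idle.

No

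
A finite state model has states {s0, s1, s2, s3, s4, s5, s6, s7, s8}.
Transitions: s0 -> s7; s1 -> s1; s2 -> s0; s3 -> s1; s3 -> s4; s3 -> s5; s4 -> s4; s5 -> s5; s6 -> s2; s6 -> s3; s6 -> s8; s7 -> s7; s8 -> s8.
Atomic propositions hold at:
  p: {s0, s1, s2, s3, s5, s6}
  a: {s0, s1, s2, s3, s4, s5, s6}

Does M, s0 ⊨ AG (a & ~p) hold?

Sat(~p) = {s4, s7, s8}
Sat(a & ~p) = {s4}
AG (a & ~p): greatest fixpoint, start Z0 = {s4}, keep only states in Sat with every successor in Z. Already a fixed point.
Sat(AG (a & ~p)) = {s4}
s0 ∉ Sat(AG (a & ~p)) = {s4}, so the formula does not hold at s0.

No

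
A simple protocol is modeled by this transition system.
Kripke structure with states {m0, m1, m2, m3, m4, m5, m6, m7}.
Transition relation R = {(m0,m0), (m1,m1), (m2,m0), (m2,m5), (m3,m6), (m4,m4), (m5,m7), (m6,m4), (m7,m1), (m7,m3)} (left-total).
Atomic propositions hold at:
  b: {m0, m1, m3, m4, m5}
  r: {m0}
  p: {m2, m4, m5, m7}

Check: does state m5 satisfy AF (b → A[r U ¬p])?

Yes

Sat(¬p) = {m0, m1, m3, m6}
A[r U ¬p]: least fixpoint, start Z0 = Sat(¬p) = {m0, m1, m3, m6}, add states in Sat(r) with every successor in Z. Already a fixed point.
Sat(A[r U ¬p]) = {m0, m1, m3, m6}
Sat(b → A[r U ¬p]) = {m0, m1, m2, m3, m6, m7}
AF (b → A[r U ¬p]): least fixpoint, start Z0 = {m0, m1, m2, m3, m6, m7}, add states with every successor in Z. Z1 = {m0, m1, m2, m3, m5, m6, m7}; fixed.
Sat(AF (b → A[r U ¬p])) = {m0, m1, m2, m3, m5, m6, m7}
m5 ∈ Sat(AF (b → A[r U ¬p])) = {m0, m1, m2, m3, m5, m6, m7}, so the formula holds at m5.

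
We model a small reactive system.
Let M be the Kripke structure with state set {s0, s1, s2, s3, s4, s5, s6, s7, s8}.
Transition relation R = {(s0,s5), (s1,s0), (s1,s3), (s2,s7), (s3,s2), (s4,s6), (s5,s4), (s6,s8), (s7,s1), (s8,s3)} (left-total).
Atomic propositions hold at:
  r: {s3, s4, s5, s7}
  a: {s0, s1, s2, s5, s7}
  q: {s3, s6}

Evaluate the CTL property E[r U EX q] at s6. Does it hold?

Sat(EX q) = {s : some successor in {s3, s6}} = {s1, s4, s8}
E[r U EX q]: least fixpoint, start Z0 = Sat(EX q) = {s1, s4, s8}, add states in Sat(r) with some successor in Z. Z1 = {s1, s4, s5, s7, s8}; fixed.
Sat(E[r U EX q]) = {s1, s4, s5, s7, s8}
s6 ∉ Sat(E[r U EX q]) = {s1, s4, s5, s7, s8}, so the formula does not hold at s6.

No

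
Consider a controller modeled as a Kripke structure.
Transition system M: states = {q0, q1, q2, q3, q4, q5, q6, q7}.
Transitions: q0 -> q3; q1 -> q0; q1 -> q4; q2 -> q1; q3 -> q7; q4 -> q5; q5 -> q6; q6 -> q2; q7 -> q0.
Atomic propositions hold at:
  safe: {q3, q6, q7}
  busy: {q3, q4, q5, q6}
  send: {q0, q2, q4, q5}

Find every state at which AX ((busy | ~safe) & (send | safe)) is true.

{q0, q1, q4, q5, q6, q7}

Sat(~safe) = {q0, q1, q2, q4, q5}
Sat(busy | ~safe) = {q0, q1, q2, q3, q4, q5, q6}
Sat(send | safe) = {q0, q2, q3, q4, q5, q6, q7}
Sat((busy | ~safe) & (send | safe)) = {q0, q2, q3, q4, q5, q6}
Sat(AX ((busy | ~safe) & (send | safe))) = {s : every successor in {q0, q2, q3, q4, q5, q6}} = {q0, q1, q4, q5, q6, q7}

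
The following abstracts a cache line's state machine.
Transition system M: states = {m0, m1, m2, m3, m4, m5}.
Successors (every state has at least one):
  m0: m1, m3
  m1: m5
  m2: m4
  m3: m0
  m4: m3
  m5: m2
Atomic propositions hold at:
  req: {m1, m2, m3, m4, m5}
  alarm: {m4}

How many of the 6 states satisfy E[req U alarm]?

4

E[req U alarm]: least fixpoint, start Z0 = Sat(alarm) = {m4}, add states in Sat(req) with some successor in Z. Z1 = {m2, m4}; Z2 = {m2, m4, m5}; Z3 = {m1, m2, m4, m5}; fixed.
Sat(E[req U alarm]) = {m1, m2, m4, m5}
|Sat(E[req U alarm])| = |{m1, m2, m4, m5}| = 4.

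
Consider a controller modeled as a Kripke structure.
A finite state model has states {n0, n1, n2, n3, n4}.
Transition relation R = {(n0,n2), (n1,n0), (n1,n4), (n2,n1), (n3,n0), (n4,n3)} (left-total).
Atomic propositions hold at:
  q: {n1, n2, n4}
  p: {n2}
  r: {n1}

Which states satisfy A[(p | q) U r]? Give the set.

{n1, n2}

Sat(p | q) = {n1, n2, n4}
A[(p | q) U r]: least fixpoint, start Z0 = Sat(r) = {n1}, add states in Sat(p | q) with every successor in Z. Z1 = {n1, n2}; fixed.
Sat(A[(p | q) U r]) = {n1, n2}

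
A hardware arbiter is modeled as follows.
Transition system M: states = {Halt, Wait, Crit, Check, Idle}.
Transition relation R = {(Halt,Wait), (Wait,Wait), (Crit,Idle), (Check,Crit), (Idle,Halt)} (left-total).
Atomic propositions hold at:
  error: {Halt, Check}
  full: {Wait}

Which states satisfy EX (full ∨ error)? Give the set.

{Halt, Wait, Idle}

Sat(full ∨ error) = {Halt, Wait, Check}
Sat(EX (full ∨ error)) = {s : some successor in {Halt, Wait, Check}} = {Halt, Wait, Idle}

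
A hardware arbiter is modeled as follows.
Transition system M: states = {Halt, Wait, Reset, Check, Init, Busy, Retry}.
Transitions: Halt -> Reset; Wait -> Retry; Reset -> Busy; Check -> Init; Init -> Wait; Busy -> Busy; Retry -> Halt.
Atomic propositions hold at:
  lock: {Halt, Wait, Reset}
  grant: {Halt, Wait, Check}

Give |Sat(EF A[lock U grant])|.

5

A[lock U grant]: least fixpoint, start Z0 = Sat(grant) = {Halt, Wait, Check}, add states in Sat(lock) with every successor in Z. Already a fixed point.
Sat(A[lock U grant]) = {Halt, Wait, Check}
EF A[lock U grant]: least fixpoint, start Z0 = {Halt, Wait, Check}, add states with some successor in Z. Z1 = {Halt, Wait, Check, Init, Retry}; fixed.
Sat(EF A[lock U grant]) = {Halt, Wait, Check, Init, Retry}
|Sat(EF A[lock U grant])| = |{Halt, Wait, Check, Init, Retry}| = 5.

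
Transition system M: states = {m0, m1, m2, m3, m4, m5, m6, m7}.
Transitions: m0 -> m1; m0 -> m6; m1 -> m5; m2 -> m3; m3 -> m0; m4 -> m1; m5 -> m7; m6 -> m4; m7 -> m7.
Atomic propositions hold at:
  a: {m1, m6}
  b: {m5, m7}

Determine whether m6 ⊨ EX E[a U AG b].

No

AG b: greatest fixpoint, start Z0 = {m5, m7}, keep only states in Sat with every successor in Z. Already a fixed point.
Sat(AG b) = {m5, m7}
E[a U AG b]: least fixpoint, start Z0 = Sat(AG b) = {m5, m7}, add states in Sat(a) with some successor in Z. Z1 = {m1, m5, m7}; fixed.
Sat(E[a U AG b]) = {m1, m5, m7}
Sat(EX E[a U AG b]) = {s : some successor in {m1, m5, m7}} = {m0, m1, m4, m5, m7}
m6 ∉ Sat(EX E[a U AG b]) = {m0, m1, m4, m5, m7}, so the formula does not hold at m6.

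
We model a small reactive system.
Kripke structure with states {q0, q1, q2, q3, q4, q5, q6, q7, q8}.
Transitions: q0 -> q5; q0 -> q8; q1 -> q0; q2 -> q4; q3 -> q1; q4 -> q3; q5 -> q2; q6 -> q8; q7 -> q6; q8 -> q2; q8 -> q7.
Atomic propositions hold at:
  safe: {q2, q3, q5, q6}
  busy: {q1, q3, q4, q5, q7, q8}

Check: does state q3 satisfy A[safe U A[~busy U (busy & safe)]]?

Yes

Sat(~busy) = {q0, q2, q6}
Sat(busy & safe) = {q3, q5}
A[~busy U (busy & safe)]: least fixpoint, start Z0 = Sat((busy & safe)) = {q3, q5}, add states in Sat(~busy) with every successor in Z. Already a fixed point.
Sat(A[~busy U (busy & safe)]) = {q3, q5}
A[safe U A[~busy U (busy & safe)]]: least fixpoint, start Z0 = Sat(A[~busy U (busy & safe)]) = {q3, q5}, add states in Sat(safe) with every successor in Z. Already a fixed point.
Sat(A[safe U A[~busy U (busy & safe)]]) = {q3, q5}
q3 ∈ Sat(A[safe U A[~busy U (busy & safe)]]) = {q3, q5}, so the formula holds at q3.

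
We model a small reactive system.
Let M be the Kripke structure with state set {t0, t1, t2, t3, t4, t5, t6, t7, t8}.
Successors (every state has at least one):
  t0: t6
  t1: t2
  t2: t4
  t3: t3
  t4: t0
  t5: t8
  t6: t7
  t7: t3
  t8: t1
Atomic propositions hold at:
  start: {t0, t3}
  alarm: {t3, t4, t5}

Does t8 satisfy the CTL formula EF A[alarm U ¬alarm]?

Yes

Sat(¬alarm) = {t0, t1, t2, t6, t7, t8}
A[alarm U ¬alarm]: least fixpoint, start Z0 = Sat(¬alarm) = {t0, t1, t2, t6, t7, t8}, add states in Sat(alarm) with every successor in Z. Z1 = {t0, t1, t2, t4, t5, t6, t7, t8}; fixed.
Sat(A[alarm U ¬alarm]) = {t0, t1, t2, t4, t5, t6, t7, t8}
EF A[alarm U ¬alarm]: least fixpoint, start Z0 = {t0, t1, t2, t4, t5, t6, t7, t8}, add states with some successor in Z. Already a fixed point.
Sat(EF A[alarm U ¬alarm]) = {t0, t1, t2, t4, t5, t6, t7, t8}
t8 ∈ Sat(EF A[alarm U ¬alarm]) = {t0, t1, t2, t4, t5, t6, t7, t8}, so the formula holds at t8.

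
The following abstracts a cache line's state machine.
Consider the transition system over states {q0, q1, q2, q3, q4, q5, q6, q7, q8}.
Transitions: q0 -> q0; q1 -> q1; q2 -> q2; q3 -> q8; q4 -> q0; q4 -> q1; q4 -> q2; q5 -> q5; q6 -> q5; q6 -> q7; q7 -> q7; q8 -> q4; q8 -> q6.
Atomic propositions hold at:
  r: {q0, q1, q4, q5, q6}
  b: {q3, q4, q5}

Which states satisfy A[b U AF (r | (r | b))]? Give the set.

{q0, q1, q3, q4, q5, q6, q8}

Sat(r | b) = {q0, q1, q3, q4, q5, q6}
Sat(r | (r | b)) = {q0, q1, q3, q4, q5, q6}
AF (r | (r | b)): least fixpoint, start Z0 = {q0, q1, q3, q4, q5, q6}, add states with every successor in Z. Z1 = {q0, q1, q3, q4, q5, q6, q8}; fixed.
Sat(AF (r | (r | b))) = {q0, q1, q3, q4, q5, q6, q8}
A[b U AF (r | (r | b))]: least fixpoint, start Z0 = Sat(AF (r | (r | b))) = {q0, q1, q3, q4, q5, q6, q8}, add states in Sat(b) with every successor in Z. Already a fixed point.
Sat(A[b U AF (r | (r | b))]) = {q0, q1, q3, q4, q5, q6, q8}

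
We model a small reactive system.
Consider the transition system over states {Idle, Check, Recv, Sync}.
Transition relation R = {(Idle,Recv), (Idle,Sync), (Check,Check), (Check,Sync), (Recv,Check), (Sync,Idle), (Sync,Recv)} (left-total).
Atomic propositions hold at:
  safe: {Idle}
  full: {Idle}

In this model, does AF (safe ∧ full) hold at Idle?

Yes

Sat(safe ∧ full) = {Idle}
AF (safe ∧ full): least fixpoint, start Z0 = {Idle}, add states with every successor in Z. Already a fixed point.
Sat(AF (safe ∧ full)) = {Idle}
Idle ∈ Sat(AF (safe ∧ full)) = {Idle}, so the formula holds at Idle.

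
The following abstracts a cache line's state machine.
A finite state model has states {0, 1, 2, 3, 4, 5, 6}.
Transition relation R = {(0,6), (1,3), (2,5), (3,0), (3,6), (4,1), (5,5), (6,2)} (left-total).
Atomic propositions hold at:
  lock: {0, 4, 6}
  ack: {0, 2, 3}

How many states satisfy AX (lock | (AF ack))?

AF ack: least fixpoint, start Z0 = {0, 2, 3}, add states with every successor in Z. Z1 = {0, 1, 2, 3, 6}; Z2 = {0, 1, 2, 3, 4, 6}; fixed.
Sat(AF ack) = {0, 1, 2, 3, 4, 6}
Sat(lock | (AF ack)) = {0, 1, 2, 3, 4, 6}
Sat(AX (lock | (AF ack))) = {s : every successor in {0, 1, 2, 3, 4, 6}} = {0, 1, 3, 4, 6}
|Sat(AX (lock | (AF ack)))| = |{0, 1, 3, 4, 6}| = 5.

5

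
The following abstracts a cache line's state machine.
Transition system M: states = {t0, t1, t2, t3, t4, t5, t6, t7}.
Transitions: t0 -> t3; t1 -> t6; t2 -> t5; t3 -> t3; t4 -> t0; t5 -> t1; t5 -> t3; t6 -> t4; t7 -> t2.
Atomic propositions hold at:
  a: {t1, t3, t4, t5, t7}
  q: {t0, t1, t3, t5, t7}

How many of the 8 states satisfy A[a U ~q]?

5

Sat(~q) = {t2, t4, t6}
A[a U ~q]: least fixpoint, start Z0 = Sat(~q) = {t2, t4, t6}, add states in Sat(a) with every successor in Z. Z1 = {t1, t2, t4, t6, t7}; fixed.
Sat(A[a U ~q]) = {t1, t2, t4, t6, t7}
|Sat(A[a U ~q])| = |{t1, t2, t4, t6, t7}| = 5.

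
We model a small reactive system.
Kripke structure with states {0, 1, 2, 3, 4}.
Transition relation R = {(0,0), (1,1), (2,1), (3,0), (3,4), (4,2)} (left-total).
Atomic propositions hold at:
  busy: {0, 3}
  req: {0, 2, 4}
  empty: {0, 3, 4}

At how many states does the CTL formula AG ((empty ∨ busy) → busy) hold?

3

Sat(empty ∨ busy) = {0, 3, 4}
Sat((empty ∨ busy) → busy) = {0, 1, 2, 3}
AG ((empty ∨ busy) → busy): greatest fixpoint, start Z0 = {0, 1, 2, 3}, keep only states in Sat with every successor in Z. Z1 = {0, 1, 2}; fixed.
Sat(AG ((empty ∨ busy) → busy)) = {0, 1, 2}
|Sat(AG ((empty ∨ busy) → busy))| = |{0, 1, 2}| = 3.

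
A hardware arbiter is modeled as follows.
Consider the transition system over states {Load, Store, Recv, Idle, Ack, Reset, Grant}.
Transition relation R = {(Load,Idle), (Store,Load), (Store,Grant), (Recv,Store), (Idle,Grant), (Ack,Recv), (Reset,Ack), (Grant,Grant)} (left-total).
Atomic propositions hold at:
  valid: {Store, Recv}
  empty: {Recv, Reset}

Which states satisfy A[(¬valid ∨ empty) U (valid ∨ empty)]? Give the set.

{Store, Recv, Ack, Reset}

Sat(¬valid) = {Load, Idle, Ack, Reset, Grant}
Sat(¬valid ∨ empty) = {Load, Recv, Idle, Ack, Reset, Grant}
Sat(valid ∨ empty) = {Store, Recv, Reset}
A[(¬valid ∨ empty) U (valid ∨ empty)]: least fixpoint, start Z0 = Sat((valid ∨ empty)) = {Store, Recv, Reset}, add states in Sat(¬valid ∨ empty) with every successor in Z. Z1 = {Store, Recv, Ack, Reset}; fixed.
Sat(A[(¬valid ∨ empty) U (valid ∨ empty)]) = {Store, Recv, Ack, Reset}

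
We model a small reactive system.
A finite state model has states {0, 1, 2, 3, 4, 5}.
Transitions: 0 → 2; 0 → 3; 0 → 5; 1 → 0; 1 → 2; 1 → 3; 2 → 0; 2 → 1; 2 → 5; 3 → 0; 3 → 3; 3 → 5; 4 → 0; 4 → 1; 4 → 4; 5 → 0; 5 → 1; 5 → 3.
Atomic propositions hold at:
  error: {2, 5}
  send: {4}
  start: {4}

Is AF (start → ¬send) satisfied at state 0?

Yes

Sat(¬send) = {0, 1, 2, 3, 5}
Sat(start → ¬send) = {0, 1, 2, 3, 5}
AF (start → ¬send): least fixpoint, start Z0 = {0, 1, 2, 3, 5}, add states with every successor in Z. Already a fixed point.
Sat(AF (start → ¬send)) = {0, 1, 2, 3, 5}
0 ∈ Sat(AF (start → ¬send)) = {0, 1, 2, 3, 5}, so the formula holds at 0.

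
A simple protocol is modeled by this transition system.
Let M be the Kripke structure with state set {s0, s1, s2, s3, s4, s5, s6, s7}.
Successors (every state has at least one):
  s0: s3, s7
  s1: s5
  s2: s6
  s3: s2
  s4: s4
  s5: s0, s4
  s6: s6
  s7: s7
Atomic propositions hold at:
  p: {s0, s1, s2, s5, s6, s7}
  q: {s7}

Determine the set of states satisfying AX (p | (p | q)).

{s1, s2, s3, s6, s7}

Sat(p | q) = {s0, s1, s2, s5, s6, s7}
Sat(p | (p | q)) = {s0, s1, s2, s5, s6, s7}
Sat(AX (p | (p | q))) = {s : every successor in {s0, s1, s2, s5, s6, s7}} = {s1, s2, s3, s6, s7}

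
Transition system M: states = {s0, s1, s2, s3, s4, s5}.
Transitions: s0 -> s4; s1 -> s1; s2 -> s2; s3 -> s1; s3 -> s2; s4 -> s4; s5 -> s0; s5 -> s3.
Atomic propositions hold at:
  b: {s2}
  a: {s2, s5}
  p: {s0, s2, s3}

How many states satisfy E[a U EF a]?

EF a: least fixpoint, start Z0 = {s2, s5}, add states with some successor in Z. Z1 = {s2, s3, s5}; fixed.
Sat(EF a) = {s2, s3, s5}
E[a U EF a]: least fixpoint, start Z0 = Sat(EF a) = {s2, s3, s5}, add states in Sat(a) with some successor in Z. Already a fixed point.
Sat(E[a U EF a]) = {s2, s3, s5}
|Sat(E[a U EF a])| = |{s2, s3, s5}| = 3.

3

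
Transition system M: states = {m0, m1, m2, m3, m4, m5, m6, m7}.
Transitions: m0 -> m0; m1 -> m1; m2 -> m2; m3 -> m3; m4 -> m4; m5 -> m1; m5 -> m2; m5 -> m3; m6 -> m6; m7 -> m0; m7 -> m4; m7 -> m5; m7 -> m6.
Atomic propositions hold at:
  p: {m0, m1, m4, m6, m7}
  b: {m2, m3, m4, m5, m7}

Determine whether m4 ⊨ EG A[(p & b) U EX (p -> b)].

Yes

Sat(p & b) = {m4, m7}
Sat(p -> b) = {m2, m3, m4, m5, m7}
Sat(EX (p -> b)) = {s : some successor in {m2, m3, m4, m5, m7}} = {m2, m3, m4, m5, m7}
A[(p & b) U EX (p -> b)]: least fixpoint, start Z0 = Sat(EX (p -> b)) = {m2, m3, m4, m5, m7}, add states in Sat(p & b) with every successor in Z. Already a fixed point.
Sat(A[(p & b) U EX (p -> b)]) = {m2, m3, m4, m5, m7}
EG A[(p & b) U EX (p -> b)]: greatest fixpoint, start Z0 = {m2, m3, m4, m5, m7}, keep only states in Sat with some successor in Z. Already a fixed point.
Sat(EG A[(p & b) U EX (p -> b)]) = {m2, m3, m4, m5, m7}
m4 ∈ Sat(EG A[(p & b) U EX (p -> b)]) = {m2, m3, m4, m5, m7}, so the formula holds at m4.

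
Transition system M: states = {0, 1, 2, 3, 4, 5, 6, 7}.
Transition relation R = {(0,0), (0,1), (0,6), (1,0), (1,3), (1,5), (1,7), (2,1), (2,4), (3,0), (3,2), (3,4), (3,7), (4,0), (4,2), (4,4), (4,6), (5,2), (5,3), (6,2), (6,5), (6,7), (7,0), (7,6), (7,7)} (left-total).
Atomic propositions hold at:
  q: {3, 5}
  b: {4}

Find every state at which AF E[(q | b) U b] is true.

{3, 4, 5}

Sat(q | b) = {3, 4, 5}
E[(q | b) U b]: least fixpoint, start Z0 = Sat(b) = {4}, add states in Sat(q | b) with some successor in Z. Z1 = {3, 4}; Z2 = {3, 4, 5}; fixed.
Sat(E[(q | b) U b]) = {3, 4, 5}
AF E[(q | b) U b]: least fixpoint, start Z0 = {3, 4, 5}, add states with every successor in Z. Already a fixed point.
Sat(AF E[(q | b) U b]) = {3, 4, 5}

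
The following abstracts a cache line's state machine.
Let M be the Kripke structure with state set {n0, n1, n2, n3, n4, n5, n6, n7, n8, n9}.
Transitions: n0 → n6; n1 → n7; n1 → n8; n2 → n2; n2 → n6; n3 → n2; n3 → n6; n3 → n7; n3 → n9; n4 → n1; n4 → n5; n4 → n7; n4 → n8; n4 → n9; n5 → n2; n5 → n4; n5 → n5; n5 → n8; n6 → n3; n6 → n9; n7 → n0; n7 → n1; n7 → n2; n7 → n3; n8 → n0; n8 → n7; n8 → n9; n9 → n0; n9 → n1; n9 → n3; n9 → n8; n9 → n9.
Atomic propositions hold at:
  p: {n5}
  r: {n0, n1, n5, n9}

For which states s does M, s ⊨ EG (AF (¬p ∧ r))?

{n9}

Sat(¬p) = {n0, n1, n2, n3, n4, n6, n7, n8, n9}
Sat(¬p ∧ r) = {n0, n1, n9}
AF (¬p ∧ r): least fixpoint, start Z0 = {n0, n1, n9}, add states with every successor in Z. Already a fixed point.
Sat(AF (¬p ∧ r)) = {n0, n1, n9}
EG (AF (¬p ∧ r)): greatest fixpoint, start Z0 = {n0, n1, n9}, keep only states in Sat with some successor in Z. Z1 = {n9}; fixed.
Sat(EG (AF (¬p ∧ r))) = {n9}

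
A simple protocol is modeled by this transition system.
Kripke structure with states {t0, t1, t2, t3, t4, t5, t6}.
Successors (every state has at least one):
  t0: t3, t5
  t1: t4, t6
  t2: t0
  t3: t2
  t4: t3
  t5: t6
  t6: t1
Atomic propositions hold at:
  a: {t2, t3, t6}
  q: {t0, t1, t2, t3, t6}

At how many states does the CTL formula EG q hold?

EG q: greatest fixpoint, start Z0 = {t0, t1, t2, t3, t6}, keep only states in Sat with some successor in Z. Already a fixed point.
Sat(EG q) = {t0, t1, t2, t3, t6}
|Sat(EG q)| = |{t0, t1, t2, t3, t6}| = 5.

5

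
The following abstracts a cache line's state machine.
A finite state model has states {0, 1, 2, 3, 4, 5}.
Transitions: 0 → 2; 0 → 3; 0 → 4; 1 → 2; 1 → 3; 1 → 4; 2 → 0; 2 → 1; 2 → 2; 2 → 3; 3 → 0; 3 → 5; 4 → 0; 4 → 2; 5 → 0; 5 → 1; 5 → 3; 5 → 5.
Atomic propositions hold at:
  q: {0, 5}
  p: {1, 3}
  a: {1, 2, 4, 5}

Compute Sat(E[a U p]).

E[a U p]: least fixpoint, start Z0 = Sat(p) = {1, 3}, add states in Sat(a) with some successor in Z. Z1 = {1, 2, 3, 5}; Z2 = {1, 2, 3, 4, 5}; fixed.
Sat(E[a U p]) = {1, 2, 3, 4, 5}

{1, 2, 3, 4, 5}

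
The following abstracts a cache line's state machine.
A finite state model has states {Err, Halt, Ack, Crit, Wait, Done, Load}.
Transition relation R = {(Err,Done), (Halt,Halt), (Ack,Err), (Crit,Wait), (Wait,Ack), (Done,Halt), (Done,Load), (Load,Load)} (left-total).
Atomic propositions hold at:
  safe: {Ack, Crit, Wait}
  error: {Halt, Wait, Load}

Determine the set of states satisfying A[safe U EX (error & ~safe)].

{Halt, Done, Load}

Sat(~safe) = {Err, Halt, Done, Load}
Sat(error & ~safe) = {Halt, Load}
Sat(EX (error & ~safe)) = {s : some successor in {Halt, Load}} = {Halt, Done, Load}
A[safe U EX (error & ~safe)]: least fixpoint, start Z0 = Sat(EX (error & ~safe)) = {Halt, Done, Load}, add states in Sat(safe) with every successor in Z. Already a fixed point.
Sat(A[safe U EX (error & ~safe)]) = {Halt, Done, Load}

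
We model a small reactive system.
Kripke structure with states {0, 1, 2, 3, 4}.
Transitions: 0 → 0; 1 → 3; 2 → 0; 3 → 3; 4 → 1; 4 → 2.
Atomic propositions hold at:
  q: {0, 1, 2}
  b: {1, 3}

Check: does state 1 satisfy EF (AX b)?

Yes

Sat(AX b) = {s : every successor in {1, 3}} = {1, 3}
EF (AX b): least fixpoint, start Z0 = {1, 3}, add states with some successor in Z. Z1 = {1, 3, 4}; fixed.
Sat(EF (AX b)) = {1, 3, 4}
1 ∈ Sat(EF (AX b)) = {1, 3, 4}, so the formula holds at 1.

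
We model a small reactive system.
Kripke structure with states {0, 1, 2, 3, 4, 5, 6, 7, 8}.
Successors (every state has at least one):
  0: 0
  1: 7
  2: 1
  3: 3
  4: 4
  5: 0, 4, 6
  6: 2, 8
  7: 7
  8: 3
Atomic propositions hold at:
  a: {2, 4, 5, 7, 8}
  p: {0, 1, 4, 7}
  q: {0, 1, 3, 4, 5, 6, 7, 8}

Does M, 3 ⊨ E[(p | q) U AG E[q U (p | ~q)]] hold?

No

Sat(p | q) = {0, 1, 3, 4, 5, 6, 7, 8}
Sat(~q) = {2}
Sat(p | ~q) = {0, 1, 2, 4, 7}
E[q U (p | ~q)]: least fixpoint, start Z0 = Sat((p | ~q)) = {0, 1, 2, 4, 7}, add states in Sat(q) with some successor in Z. Z1 = {0, 1, 2, 4, 5, 6, 7}; fixed.
Sat(E[q U (p | ~q)]) = {0, 1, 2, 4, 5, 6, 7}
AG E[q U (p | ~q)]: greatest fixpoint, start Z0 = {0, 1, 2, 4, 5, 6, 7}, keep only states in Sat with every successor in Z. Z1 = {0, 1, 2, 4, 5, 7}; Z2 = {0, 1, 2, 4, 7}; fixed.
Sat(AG E[q U (p | ~q)]) = {0, 1, 2, 4, 7}
E[(p | q) U AG E[q U (p | ~q)]]: least fixpoint, start Z0 = Sat(AG E[q U (p | ~q)]) = {0, 1, 2, 4, 7}, add states in Sat(p | q) with some successor in Z. Z1 = {0, 1, 2, 4, 5, 6, 7}; fixed.
Sat(E[(p | q) U AG E[q U (p | ~q)]]) = {0, 1, 2, 4, 5, 6, 7}
3 ∉ Sat(E[(p | q) U AG E[q U (p | ~q)]]) = {0, 1, 2, 4, 5, 6, 7}, so the formula does not hold at 3.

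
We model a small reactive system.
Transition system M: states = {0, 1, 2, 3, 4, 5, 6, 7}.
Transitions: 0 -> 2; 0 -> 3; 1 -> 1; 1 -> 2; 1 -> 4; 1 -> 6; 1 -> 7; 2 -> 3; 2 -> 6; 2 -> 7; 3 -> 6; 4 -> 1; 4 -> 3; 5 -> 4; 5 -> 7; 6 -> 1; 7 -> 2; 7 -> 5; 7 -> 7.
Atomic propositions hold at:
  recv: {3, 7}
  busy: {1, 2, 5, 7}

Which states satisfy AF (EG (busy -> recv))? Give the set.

Sat(busy -> recv) = {0, 3, 4, 6, 7}
EG (busy -> recv): greatest fixpoint, start Z0 = {0, 3, 4, 6, 7}, keep only states in Sat with some successor in Z. Z1 = {0, 3, 4, 7}; Z2 = {0, 4, 7}; Z3 = {7}; fixed.
Sat(EG (busy -> recv)) = {7}
AF (EG (busy -> recv)): least fixpoint, start Z0 = {7}, add states with every successor in Z. Already a fixed point.
Sat(AF (EG (busy -> recv))) = {7}

{7}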